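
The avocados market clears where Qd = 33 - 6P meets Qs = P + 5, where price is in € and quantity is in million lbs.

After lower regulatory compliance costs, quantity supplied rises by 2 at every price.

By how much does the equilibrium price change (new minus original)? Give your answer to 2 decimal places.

Before the shock: 33 - 6P = P + 5 ⇒ 28 = 7P ⇒ P = 4, Q = 9.
The new curves are Qd = 33 - 6P (demand) and Qs = P + 7 (supply).
Equate the new curves: 33 - 6P = P + 7, giving 26 = 7P, P = 26/7 ≈ 3.7143, Q = 75/7 ≈ 10.7143.
ΔP = 3.7143 − 4 = -0.29.

-0.29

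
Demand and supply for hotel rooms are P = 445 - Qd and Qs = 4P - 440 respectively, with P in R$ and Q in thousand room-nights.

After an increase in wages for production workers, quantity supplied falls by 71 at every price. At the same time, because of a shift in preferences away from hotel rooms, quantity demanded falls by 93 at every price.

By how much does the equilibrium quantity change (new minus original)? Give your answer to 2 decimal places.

-88.60

Original equilibrium: 445 - P = 4P - 440 gives 885 = 5P, so P = 177 and Q = 268.
The new curves are Qd = 352 - P (demand) and Qs = 4P - 511 (supply).
Clearing the new market: 352 - P = 4P - 511, so P = 172.6 and Q = 179.4.
ΔQ = 179.4 − 268 = -88.60.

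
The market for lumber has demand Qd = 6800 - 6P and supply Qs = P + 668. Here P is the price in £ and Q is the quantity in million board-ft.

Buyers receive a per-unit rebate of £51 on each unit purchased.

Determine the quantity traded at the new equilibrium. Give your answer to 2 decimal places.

Original equilibrium: 6800 - 6P = P + 668 gives 6132 = 7P, so P = 876 and Q = 1544.
Since buyers' out-of-pocket price is the market price minus the rebate, the effective demand curve becomes Qd = 7106 - 6P.
Equate the new curves: 7106 - 6P = P + 668, giving 6438 = 7P, P = 6438/7 ≈ 919.7143, Q = 11114/7 ≈ 1587.7143.

1587.71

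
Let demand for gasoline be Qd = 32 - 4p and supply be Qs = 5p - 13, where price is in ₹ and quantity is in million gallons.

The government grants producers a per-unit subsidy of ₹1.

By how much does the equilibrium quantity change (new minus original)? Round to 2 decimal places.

+2.22

Before the shock: 32 - 4p = 5p - 13 ⇒ 45 = 9p ⇒ p = 5, Q = 12.
Since sellers receive the price plus the subsidy, the effective supply curve becomes Qs = 5p - 8.
Clearing the new market: 32 - 4p = 5p - 8, so p = 40/9 ≈ 4.4444 and Q = 128/9 ≈ 14.2222.
ΔQ = 14.2222 − 12 = +2.22.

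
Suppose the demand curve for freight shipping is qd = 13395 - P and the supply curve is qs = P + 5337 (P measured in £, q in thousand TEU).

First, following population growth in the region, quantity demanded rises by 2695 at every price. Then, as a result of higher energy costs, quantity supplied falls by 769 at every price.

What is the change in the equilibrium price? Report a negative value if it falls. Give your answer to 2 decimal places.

Original equilibrium: 13395 - P = P + 5337 gives 8058 = 2P, so P = 4029 and q = 9366.
The shock moves the curves to qd = 16090 - P and qs = P + 4568.
New equilibrium: 16090 - P = P + 4568 ⇒ 11522 = 2P ⇒ P = 5761, q = 10329.
ΔP = 5761 − 4029 = +1732.00.

+1732.00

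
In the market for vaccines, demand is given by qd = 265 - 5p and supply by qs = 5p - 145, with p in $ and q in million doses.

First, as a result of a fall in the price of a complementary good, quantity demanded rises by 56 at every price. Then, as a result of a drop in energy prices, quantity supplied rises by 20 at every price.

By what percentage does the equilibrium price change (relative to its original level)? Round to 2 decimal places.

Initially, 265 - 5p = 5p - 145, so 410 = 10p and p = 41, q = 60.
With the change applied: demand qd = 321 - 5p, supply qs = 5p - 125.
Clearing the new market: 321 - 5p = 5p - 125, so p = 44.6 and q = 98.
%Δp = (44.6 − 41) / 41 × 100 = +8.78%.

+8.78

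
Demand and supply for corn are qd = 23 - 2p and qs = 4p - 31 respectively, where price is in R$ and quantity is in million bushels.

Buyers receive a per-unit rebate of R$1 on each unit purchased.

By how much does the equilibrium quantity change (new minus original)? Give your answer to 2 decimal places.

Solve the original market: 23 - 2p = 4p - 31, hence p = 9 and q = 5.
Since buyers' out-of-pocket price is the market price minus the rebate, the effective demand curve becomes qd = 25 - 2p.
Setting them equal: 25 - 2p = 4p - 31 → 56 = 6p, so p = 28/3 ≈ 9.3333 and q = 19/3 ≈ 6.3333.
Δq = 6.3333 − 5 = +1.33.

+1.33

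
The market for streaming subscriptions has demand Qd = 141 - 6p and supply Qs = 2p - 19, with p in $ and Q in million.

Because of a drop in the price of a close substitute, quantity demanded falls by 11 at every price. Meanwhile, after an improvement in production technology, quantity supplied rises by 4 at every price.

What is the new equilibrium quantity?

21.25

Original equilibrium: 141 - 6p = 2p - 19 gives 160 = 8p, so p = 20 and Q = 21.
The new curves are Qd = 130 - 6p (demand) and Qs = 2p - 15 (supply).
New equilibrium: 130 - 6p = 2p - 15 ⇒ 145 = 8p ⇒ p = 18.125, Q = 21.25.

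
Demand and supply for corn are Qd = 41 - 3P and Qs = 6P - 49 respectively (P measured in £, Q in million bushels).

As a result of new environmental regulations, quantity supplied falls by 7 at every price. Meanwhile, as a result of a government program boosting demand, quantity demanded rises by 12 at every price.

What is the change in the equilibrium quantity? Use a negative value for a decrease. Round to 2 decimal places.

Solve the original market: 41 - 3P = 6P - 49, hence P = 10 and Q = 11.
The new curves are Qd = 53 - 3P (demand) and Qs = 6P - 56 (supply).
New equilibrium: 53 - 3P = 6P - 56 ⇒ 109 = 9P ⇒ P = 109/9 ≈ 12.1111, Q = 50/3 ≈ 16.6667.
ΔQ = 16.6667 − 11 = +5.67.

+5.67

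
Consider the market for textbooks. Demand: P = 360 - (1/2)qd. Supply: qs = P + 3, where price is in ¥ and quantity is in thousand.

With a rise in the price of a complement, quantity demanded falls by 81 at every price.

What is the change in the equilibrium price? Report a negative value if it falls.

Original equilibrium: 720 - 2P = P + 3 gives 717 = 3P, so P = 239 and q = 242.
The shock moves the curves to qd = 639 - 2P and qs = P + 3.
Clearing the new market: 639 - 2P = P + 3, so P = 212 and q = 215.
ΔP = 212 − 239 = -27.

-27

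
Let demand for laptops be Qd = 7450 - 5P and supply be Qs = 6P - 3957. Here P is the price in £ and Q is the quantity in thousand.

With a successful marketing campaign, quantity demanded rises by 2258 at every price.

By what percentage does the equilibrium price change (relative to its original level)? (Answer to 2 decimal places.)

Before the shock: 7450 - 5P = 6P - 3957 ⇒ 11407 = 11P ⇒ P = 1037, Q = 2265.
After the shift, demand is Qd = 9708 - 5P and supply is Qs = 6P - 3957.
Setting them equal: 9708 - 5P = 6P - 3957 → 13665 = 11P, so P = 13665/11 ≈ 1242.2727 and Q = 38463/11 ≈ 3496.6364.
%ΔP = (1242.2727 − 1037) / 1037 × 100 = +19.79%.

+19.79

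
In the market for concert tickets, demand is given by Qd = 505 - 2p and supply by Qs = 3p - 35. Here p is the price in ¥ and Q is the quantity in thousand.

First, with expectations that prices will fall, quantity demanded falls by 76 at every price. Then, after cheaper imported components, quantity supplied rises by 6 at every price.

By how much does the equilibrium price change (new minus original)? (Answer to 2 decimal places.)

Before the shock: 505 - 2p = 3p - 35 ⇒ 540 = 5p ⇒ p = 108, Q = 289.
With the change applied: demand Qd = 429 - 2p, supply Qs = 3p - 29.
Setting them equal: 429 - 2p = 3p - 29 → 458 = 5p, so p = 91.6 and Q = 245.8.
Δp = 91.6 − 108 = -16.40.

-16.40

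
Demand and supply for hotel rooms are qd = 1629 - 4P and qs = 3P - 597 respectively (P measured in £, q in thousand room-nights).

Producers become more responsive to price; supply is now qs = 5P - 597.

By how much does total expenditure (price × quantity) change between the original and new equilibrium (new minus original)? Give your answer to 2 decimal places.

+44684.89

Solve the original market: 1629 - 4P = 3P - 597, hence P = 318 and q = 357.
The new curves are qd = 1629 - 4P (demand) and qs = 5P - 597 (supply).
Clearing the new market: 1629 - 4P = 5P - 597, so P = 742/3 ≈ 247.3333 and q = 1919/3 ≈ 639.6667.
Expenditure moves from 318×357 = 113526 to 247.3333×639.6667 = 158210.8889; change = +44684.89.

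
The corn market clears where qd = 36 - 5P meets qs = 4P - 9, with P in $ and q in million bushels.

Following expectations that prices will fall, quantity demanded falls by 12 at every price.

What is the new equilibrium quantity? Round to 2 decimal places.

5.67

Initially, 36 - 5P = 4P - 9, so 45 = 9P and P = 5, q = 11.
The shock moves the curves to qd = 24 - 5P and qs = 4P - 9.
Setting them equal: 24 - 5P = 4P - 9 → 33 = 9P, so P = 11/3 ≈ 3.6667 and q = 17/3 ≈ 5.6667.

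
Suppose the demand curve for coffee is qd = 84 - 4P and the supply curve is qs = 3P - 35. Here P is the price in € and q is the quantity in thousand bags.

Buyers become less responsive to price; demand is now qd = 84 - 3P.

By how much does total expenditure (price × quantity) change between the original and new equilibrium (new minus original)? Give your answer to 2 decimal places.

+213.92

Initially, 84 - 4P = 3P - 35, so 119 = 7P and P = 17, q = 16.
The shock moves the curves to qd = 84 - 3P and qs = 3P - 35.
Clearing the new market: 84 - 3P = 3P - 35, so P = 119/6 ≈ 19.8333 and q = 24.5.
Expenditure moves from 17×16 = 272 to 19.8333×24.5 = 485.9167; change = +213.92.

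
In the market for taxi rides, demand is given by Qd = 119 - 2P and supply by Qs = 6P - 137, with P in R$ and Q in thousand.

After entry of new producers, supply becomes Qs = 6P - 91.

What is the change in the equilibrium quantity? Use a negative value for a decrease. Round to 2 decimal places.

+11.50

Solve the original market: 119 - 2P = 6P - 137, hence P = 32 and Q = 55.
With the change applied: demand Qd = 119 - 2P, supply Qs = 6P - 91.
Setting them equal: 119 - 2P = 6P - 91 → 210 = 8P, so P = 26.25 and Q = 66.5.
ΔQ = 66.5 − 55 = +11.50.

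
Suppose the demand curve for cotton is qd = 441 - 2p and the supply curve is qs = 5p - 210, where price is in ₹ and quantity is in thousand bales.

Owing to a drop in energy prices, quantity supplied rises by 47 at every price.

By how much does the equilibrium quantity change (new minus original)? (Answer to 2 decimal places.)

Before the shock: 441 - 2p = 5p - 210 ⇒ 651 = 7p ⇒ p = 93, q = 255.
After the shift, demand is qd = 441 - 2p and supply is qs = 5p - 163.
New equilibrium: 441 - 2p = 5p - 163 ⇒ 604 = 7p ⇒ p = 604/7 ≈ 86.2857, q = 1879/7 ≈ 268.4286.
Δq = 268.4286 − 255 = +13.43.

+13.43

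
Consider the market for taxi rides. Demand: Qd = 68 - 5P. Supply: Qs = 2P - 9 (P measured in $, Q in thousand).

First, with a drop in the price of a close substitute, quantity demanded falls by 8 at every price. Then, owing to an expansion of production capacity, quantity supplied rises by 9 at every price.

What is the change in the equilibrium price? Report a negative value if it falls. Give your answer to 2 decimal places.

-2.43

Initially, 68 - 5P = 2P - 9, so 77 = 7P and P = 11, Q = 13.
After the shift, demand is Qd = 60 - 5P and supply is Qs = 2P.
Setting them equal: 60 - 5P = 2P → 60 = 7P, so P = 60/7 ≈ 8.5714 and Q = 120/7 ≈ 17.1429.
ΔP = 8.5714 − 11 = -2.43.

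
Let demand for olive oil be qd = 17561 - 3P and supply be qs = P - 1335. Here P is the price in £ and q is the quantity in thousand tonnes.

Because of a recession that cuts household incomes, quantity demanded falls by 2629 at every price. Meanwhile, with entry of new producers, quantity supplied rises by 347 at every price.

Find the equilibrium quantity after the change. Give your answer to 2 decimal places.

2992.00

Original equilibrium: 17561 - 3P = P - 1335 gives 18896 = 4P, so P = 4724 and q = 3389.
With the change applied: demand qd = 14932 - 3P, supply qs = P - 988.
Setting them equal: 14932 - 3P = P - 988 → 15920 = 4P, so P = 3980 and q = 2992.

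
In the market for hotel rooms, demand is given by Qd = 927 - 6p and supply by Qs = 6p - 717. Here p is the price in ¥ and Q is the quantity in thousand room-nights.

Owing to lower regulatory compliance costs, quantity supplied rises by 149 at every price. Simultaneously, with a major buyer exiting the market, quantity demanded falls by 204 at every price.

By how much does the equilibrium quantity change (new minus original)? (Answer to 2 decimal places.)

-27.50

Solve the original market: 927 - 6p = 6p - 717, hence p = 137 and Q = 105.
The shock moves the curves to Qd = 723 - 6p and Qs = 6p - 568.
New equilibrium: 723 - 6p = 6p - 568 ⇒ 1291 = 12p ⇒ p = 1291/12 ≈ 107.5833, Q = 77.5.
ΔQ = 77.5 − 105 = -27.50.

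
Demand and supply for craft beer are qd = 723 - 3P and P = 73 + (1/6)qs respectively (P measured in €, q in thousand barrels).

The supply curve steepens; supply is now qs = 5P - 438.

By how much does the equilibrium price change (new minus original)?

+16.125

Solve the original market: 723 - 3P = 6P - 438, hence P = 129 and q = 336.
The new curves are qd = 723 - 3P (demand) and qs = 5P - 438 (supply).
Clearing the new market: 723 - 3P = 5P - 438, so P = 145.125 and q = 287.625.
ΔP = 145.125 − 129 = +16.125.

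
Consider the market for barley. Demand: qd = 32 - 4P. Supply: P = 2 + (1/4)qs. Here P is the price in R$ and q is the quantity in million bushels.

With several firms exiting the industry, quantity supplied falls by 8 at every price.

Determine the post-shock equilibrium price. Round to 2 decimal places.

6.00

Initially, 32 - 4P = 4P - 8, so 40 = 8P and P = 5, q = 12.
After the shift, demand is qd = 32 - 4P and supply is qs = 4P - 16.
Equate the new curves: 32 - 4P = 4P - 16, giving 48 = 8P, P = 6, q = 8.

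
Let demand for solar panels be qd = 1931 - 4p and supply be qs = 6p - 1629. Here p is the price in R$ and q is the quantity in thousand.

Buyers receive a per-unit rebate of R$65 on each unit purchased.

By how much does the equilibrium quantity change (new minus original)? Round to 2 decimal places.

Solve the original market: 1931 - 4p = 6p - 1629, hence p = 356 and q = 507.
Since buyers' out-of-pocket price is the market price minus the rebate, the effective demand curve becomes qd = 2191 - 4p.
Clearing the new market: 2191 - 4p = 6p - 1629, so p = 382 and q = 663.
Δq = 663 − 507 = +156.00.

+156.00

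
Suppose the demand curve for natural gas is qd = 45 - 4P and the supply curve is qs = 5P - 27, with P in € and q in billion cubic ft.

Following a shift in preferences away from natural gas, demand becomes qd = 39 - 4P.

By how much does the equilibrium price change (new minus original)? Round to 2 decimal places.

Initially, 45 - 4P = 5P - 27, so 72 = 9P and P = 8, q = 13.
The new curves are qd = 39 - 4P (demand) and qs = 5P - 27 (supply).
Setting them equal: 39 - 4P = 5P - 27 → 66 = 9P, so P = 22/3 ≈ 7.3333 and q = 29/3 ≈ 9.6667.
ΔP = 7.3333 − 8 = -0.67.

-0.67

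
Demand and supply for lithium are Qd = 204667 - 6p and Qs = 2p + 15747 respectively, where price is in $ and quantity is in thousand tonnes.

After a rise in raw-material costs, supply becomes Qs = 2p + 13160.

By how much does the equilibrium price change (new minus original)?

Initially, 204667 - 6p = 2p + 15747, so 188920 = 8p and p = 23615, Q = 62977.
The shock moves the curves to Qd = 204667 - 6p and Qs = 2p + 13160.
New equilibrium: 204667 - 6p = 2p + 13160 ⇒ 191507 = 8p ⇒ p = 23938.375, Q = 61036.75.
Δp = 23938.375 − 23615 = +323.375.

+323.375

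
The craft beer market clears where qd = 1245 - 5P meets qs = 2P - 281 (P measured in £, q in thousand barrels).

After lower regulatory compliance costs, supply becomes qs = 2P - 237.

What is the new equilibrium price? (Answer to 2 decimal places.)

Initially, 1245 - 5P = 2P - 281, so 1526 = 7P and P = 218, q = 155.
The shock moves the curves to qd = 1245 - 5P and qs = 2P - 237.
New equilibrium: 1245 - 5P = 2P - 237 ⇒ 1482 = 7P ⇒ P = 1482/7 ≈ 211.7143, q = 1305/7 ≈ 186.4286.

211.71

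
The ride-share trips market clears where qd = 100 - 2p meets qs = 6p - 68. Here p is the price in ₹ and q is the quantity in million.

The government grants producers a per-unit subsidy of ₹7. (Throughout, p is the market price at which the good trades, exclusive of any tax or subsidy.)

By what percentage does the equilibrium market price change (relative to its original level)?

-25

Initially, 100 - 2p = 6p - 68, so 168 = 8p and p = 21, q = 58.
Since sellers receive the price plus the subsidy, the effective supply curve becomes qs = 6p - 26.
Setting them equal: 100 - 2p = 6p - 26 → 126 = 8p, so p = 15.75 and q = 68.5.
%Δp = (15.75 − 21) / 21 × 100 = -25%.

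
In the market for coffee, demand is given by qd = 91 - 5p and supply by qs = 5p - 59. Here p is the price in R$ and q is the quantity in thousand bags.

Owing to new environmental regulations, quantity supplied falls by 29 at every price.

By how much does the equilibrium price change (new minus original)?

Before the shock: 91 - 5p = 5p - 59 ⇒ 150 = 10p ⇒ p = 15, q = 16.
The new curves are qd = 91 - 5p (demand) and qs = 5p - 88 (supply).
Clearing the new market: 91 - 5p = 5p - 88, so p = 17.9 and q = 1.5.
Δp = 17.9 − 15 = +2.9.

+2.9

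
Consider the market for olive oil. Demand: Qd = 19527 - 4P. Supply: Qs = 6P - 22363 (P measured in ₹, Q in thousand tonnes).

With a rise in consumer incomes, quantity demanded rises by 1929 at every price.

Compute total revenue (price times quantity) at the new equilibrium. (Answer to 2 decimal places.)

Solve the original market: 19527 - 4P = 6P - 22363, hence P = 4189 and Q = 2771.
After the shift, demand is Qd = 21456 - 4P and supply is Qs = 6P - 22363.
Setting them equal: 21456 - 4P = 6P - 22363 → 43819 = 10P, so P = 4381.9 and Q = 3928.4.
New expenditure = 4381.9 × 3928.4 = 17213855.96.

17213855.96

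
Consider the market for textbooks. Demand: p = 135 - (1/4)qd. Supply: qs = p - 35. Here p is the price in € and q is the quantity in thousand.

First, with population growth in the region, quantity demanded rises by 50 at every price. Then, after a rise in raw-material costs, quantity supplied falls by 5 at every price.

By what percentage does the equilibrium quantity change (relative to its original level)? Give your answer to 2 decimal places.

+7.50

Before the shock: 540 - 4p = p - 35 ⇒ 575 = 5p ⇒ p = 115, q = 80.
After the shift, demand is qd = 590 - 4p and supply is qs = p - 40.
Equate the new curves: 590 - 4p = p - 40, giving 630 = 5p, p = 126, q = 86.
%Δq = (86 − 80) / 80 × 100 = +7.50%.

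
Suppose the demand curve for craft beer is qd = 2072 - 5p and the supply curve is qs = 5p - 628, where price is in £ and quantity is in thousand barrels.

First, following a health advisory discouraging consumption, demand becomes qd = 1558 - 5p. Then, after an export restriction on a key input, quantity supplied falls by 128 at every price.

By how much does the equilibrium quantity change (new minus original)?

-321

Original equilibrium: 2072 - 5p = 5p - 628 gives 2700 = 10p, so p = 270 and q = 722.
With the change applied: demand qd = 1558 - 5p, supply qs = 5p - 756.
Clearing the new market: 1558 - 5p = 5p - 756, so p = 231.4 and q = 401.
Δq = 401 − 722 = -321.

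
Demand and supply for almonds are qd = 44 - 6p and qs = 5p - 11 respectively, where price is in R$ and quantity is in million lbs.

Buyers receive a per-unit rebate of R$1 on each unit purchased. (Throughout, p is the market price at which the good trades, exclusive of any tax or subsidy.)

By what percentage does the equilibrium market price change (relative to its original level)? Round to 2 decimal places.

+10.91

Initially, 44 - 6p = 5p - 11, so 55 = 11p and p = 5, q = 14.
Since buyers' out-of-pocket price is the market price minus the rebate, the effective demand curve becomes qd = 50 - 6p.
Clearing the new market: 50 - 6p = 5p - 11, so p = 61/11 ≈ 5.5455 and q = 184/11 ≈ 16.7273.
%Δp = (5.5455 − 5) / 5 × 100 = +10.91%.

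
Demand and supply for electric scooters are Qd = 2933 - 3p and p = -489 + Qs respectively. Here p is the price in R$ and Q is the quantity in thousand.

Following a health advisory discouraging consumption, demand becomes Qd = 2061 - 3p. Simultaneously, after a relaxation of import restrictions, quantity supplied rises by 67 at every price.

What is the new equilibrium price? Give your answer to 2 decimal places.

376.25

Initially, 2933 - 3p = p + 489, so 2444 = 4p and p = 611, Q = 1100.
After the shift, demand is Qd = 2061 - 3p and supply is Qs = p + 556.
Equate the new curves: 2061 - 3p = p + 556, giving 1505 = 4p, p = 376.25, Q = 932.25.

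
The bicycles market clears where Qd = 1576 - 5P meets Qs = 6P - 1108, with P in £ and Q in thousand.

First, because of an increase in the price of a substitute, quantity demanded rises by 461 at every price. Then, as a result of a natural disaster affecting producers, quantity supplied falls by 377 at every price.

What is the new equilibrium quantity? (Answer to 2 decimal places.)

436.09

Original equilibrium: 1576 - 5P = 6P - 1108 gives 2684 = 11P, so P = 244 and Q = 356.
After the shift, demand is Qd = 2037 - 5P and supply is Qs = 6P - 1485.
New equilibrium: 2037 - 5P = 6P - 1485 ⇒ 3522 = 11P ⇒ P = 3522/11 ≈ 320.1818, Q = 4797/11 ≈ 436.0909.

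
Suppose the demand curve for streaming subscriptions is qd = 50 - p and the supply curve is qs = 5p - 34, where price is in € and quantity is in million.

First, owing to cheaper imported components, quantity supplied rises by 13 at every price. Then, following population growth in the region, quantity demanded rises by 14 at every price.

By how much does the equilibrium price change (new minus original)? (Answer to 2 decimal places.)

+0.17

Original equilibrium: 50 - p = 5p - 34 gives 84 = 6p, so p = 14 and q = 36.
The shock moves the curves to qd = 64 - p and qs = 5p - 21.
Equate the new curves: 64 - p = 5p - 21, giving 85 = 6p, p = 85/6 ≈ 14.1667, q = 299/6 ≈ 49.8333.
Δp = 14.1667 − 14 = +0.17.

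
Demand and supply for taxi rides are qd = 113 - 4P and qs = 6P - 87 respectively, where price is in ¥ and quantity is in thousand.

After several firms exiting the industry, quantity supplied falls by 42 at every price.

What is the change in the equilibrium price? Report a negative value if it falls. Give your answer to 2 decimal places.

+4.20

Before the shock: 113 - 4P = 6P - 87 ⇒ 200 = 10P ⇒ P = 20, q = 33.
The shock moves the curves to qd = 113 - 4P and qs = 6P - 129.
Clearing the new market: 113 - 4P = 6P - 129, so P = 24.2 and q = 16.2.
ΔP = 24.2 − 20 = +4.20.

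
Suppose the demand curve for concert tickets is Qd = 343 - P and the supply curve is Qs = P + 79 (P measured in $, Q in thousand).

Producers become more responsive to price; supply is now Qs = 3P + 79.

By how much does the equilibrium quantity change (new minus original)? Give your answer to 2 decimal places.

Solve the original market: 343 - P = P + 79, hence P = 132 and Q = 211.
The shock moves the curves to Qd = 343 - P and Qs = 3P + 79.
Setting them equal: 343 - P = 3P + 79 → 264 = 4P, so P = 66 and Q = 277.
ΔQ = 277 − 211 = +66.00.

+66.00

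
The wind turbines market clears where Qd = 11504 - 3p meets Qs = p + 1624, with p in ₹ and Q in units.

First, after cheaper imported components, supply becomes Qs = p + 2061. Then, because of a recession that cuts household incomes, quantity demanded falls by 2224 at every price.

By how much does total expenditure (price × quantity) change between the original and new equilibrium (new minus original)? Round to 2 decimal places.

-3135467.69

Initially, 11504 - 3p = p + 1624, so 9880 = 4p and p = 2470, Q = 4094.
After the shift, demand is Qd = 9280 - 3p and supply is Qs = p + 2061.
Setting them equal: 9280 - 3p = p + 2061 → 7219 = 4p, so p = 1804.75 and Q = 3865.75.
Expenditure moves from 2470×4094 = 10112180 to 1804.75×3865.75 = 6976712.3125; change = -3135467.69.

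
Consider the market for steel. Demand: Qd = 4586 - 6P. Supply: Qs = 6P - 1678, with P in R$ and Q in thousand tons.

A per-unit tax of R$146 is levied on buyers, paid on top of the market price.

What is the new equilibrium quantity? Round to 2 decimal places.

1016.00

Initially, 4586 - 6P = 6P - 1678, so 6264 = 12P and P = 522, Q = 1454.
Since buyers pay the price plus the tax, the effective demand curve becomes Qd = 3710 - 6P.
Clearing the new market: 3710 - 6P = 6P - 1678, so P = 449 and Q = 1016.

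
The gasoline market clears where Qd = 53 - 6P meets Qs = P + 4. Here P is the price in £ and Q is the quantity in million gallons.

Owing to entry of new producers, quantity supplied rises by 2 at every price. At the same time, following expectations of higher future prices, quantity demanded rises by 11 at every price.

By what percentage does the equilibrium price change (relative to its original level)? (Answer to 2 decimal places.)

Before the shock: 53 - 6P = P + 4 ⇒ 49 = 7P ⇒ P = 7, Q = 11.
After the shift, demand is Qd = 64 - 6P and supply is Qs = P + 6.
Equate the new curves: 64 - 6P = P + 6, giving 58 = 7P, P = 58/7 ≈ 8.2857, Q = 100/7 ≈ 14.2857.
%ΔP = (8.2857 − 7) / 7 × 100 = +18.37%.

+18.37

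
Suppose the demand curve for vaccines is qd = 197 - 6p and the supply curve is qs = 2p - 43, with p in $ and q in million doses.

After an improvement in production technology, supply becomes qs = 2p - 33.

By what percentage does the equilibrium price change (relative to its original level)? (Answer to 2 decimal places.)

-4.17

Original equilibrium: 197 - 6p = 2p - 43 gives 240 = 8p, so p = 30 and q = 17.
The shock moves the curves to qd = 197 - 6p and qs = 2p - 33.
Clearing the new market: 197 - 6p = 2p - 33, so p = 28.75 and q = 24.5.
%Δp = (28.75 − 30) / 30 × 100 = -4.17%.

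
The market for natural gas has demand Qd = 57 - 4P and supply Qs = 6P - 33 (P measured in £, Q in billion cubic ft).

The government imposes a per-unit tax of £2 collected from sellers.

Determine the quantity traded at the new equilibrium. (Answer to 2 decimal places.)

16.20

Original equilibrium: 57 - 4P = 6P - 33 gives 90 = 10P, so P = 9 and Q = 21.
Since sellers keep the price net of the tax, the effective supply curve becomes Qs = 6P - 45.
New equilibrium: 57 - 4P = 6P - 45 ⇒ 102 = 10P ⇒ P = 10.2, Q = 16.2.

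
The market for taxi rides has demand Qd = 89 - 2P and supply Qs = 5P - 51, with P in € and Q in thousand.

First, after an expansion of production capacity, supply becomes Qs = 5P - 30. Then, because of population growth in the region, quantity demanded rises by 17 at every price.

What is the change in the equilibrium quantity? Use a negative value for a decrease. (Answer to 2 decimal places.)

Before the shock: 89 - 2P = 5P - 51 ⇒ 140 = 7P ⇒ P = 20, Q = 49.
After the shift, demand is Qd = 106 - 2P and supply is Qs = 5P - 30.
New equilibrium: 106 - 2P = 5P - 30 ⇒ 136 = 7P ⇒ P = 136/7 ≈ 19.4286, Q = 470/7 ≈ 67.1429.
ΔQ = 67.1429 − 49 = +18.14.

+18.14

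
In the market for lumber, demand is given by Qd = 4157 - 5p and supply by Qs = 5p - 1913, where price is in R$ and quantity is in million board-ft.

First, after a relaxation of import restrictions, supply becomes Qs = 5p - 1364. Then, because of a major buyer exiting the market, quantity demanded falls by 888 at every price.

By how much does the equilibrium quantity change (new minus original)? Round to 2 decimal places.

-169.50

Initially, 4157 - 5p = 5p - 1913, so 6070 = 10p and p = 607, Q = 1122.
The shock moves the curves to Qd = 3269 - 5p and Qs = 5p - 1364.
Setting them equal: 3269 - 5p = 5p - 1364 → 4633 = 10p, so p = 463.3 and Q = 952.5.
ΔQ = 952.5 − 1122 = -169.50.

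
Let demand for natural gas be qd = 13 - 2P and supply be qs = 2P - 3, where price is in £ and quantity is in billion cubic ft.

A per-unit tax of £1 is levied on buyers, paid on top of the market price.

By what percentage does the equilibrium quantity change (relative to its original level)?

Original equilibrium: 13 - 2P = 2P - 3 gives 16 = 4P, so P = 4 and q = 5.
Since buyers pay the price plus the tax, the effective demand curve becomes qd = 11 - 2P.
New equilibrium: 11 - 2P = 2P - 3 ⇒ 14 = 4P ⇒ P = 3.5, q = 4.
%Δq = (4 − 5) / 5 × 100 = -20%.

-20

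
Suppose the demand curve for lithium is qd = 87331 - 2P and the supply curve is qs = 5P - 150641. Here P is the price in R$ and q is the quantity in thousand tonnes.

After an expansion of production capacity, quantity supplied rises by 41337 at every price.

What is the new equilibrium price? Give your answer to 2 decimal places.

28090.71

Initially, 87331 - 2P = 5P - 150641, so 237972 = 7P and P = 33996, q = 19339.
With the change applied: demand qd = 87331 - 2P, supply qs = 5P - 109304.
New equilibrium: 87331 - 2P = 5P - 109304 ⇒ 196635 = 7P ⇒ P = 196635/7 ≈ 28090.7143, q = 218047/7 ≈ 31149.5714.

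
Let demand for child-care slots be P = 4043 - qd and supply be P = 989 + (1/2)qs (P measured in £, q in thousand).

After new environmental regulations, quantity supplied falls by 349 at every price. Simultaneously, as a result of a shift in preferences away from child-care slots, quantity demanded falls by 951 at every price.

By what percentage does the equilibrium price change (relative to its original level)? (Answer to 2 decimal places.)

Initially, 4043 - P = 2P - 1978, so 6021 = 3P and P = 2007, q = 2036.
With the change applied: demand qd = 3092 - P, supply qs = 2P - 2327.
Equate the new curves: 3092 - P = 2P - 2327, giving 5419 = 3P, P = 5419/3 ≈ 1806.3333, q = 3857/3 ≈ 1285.6667.
%ΔP = (1806.3333 − 2007) / 2007 × 100 = -10.00%.

-10.00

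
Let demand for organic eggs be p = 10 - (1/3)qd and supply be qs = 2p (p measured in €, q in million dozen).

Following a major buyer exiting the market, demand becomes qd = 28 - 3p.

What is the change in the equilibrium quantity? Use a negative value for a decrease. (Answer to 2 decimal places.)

-0.80

Initially, 30 - 3p = 2p, so 30 = 5p and p = 6, q = 12.
With the change applied: demand qd = 28 - 3p, supply qs = 2p.
Clearing the new market: 28 - 3p = 2p, so p = 5.6 and q = 11.2.
Δq = 11.2 − 12 = -0.80.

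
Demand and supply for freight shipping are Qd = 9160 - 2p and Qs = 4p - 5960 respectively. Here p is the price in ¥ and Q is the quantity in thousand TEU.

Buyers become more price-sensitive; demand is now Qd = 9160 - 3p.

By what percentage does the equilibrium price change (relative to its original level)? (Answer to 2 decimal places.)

-14.29

Initially, 9160 - 2p = 4p - 5960, so 15120 = 6p and p = 2520, Q = 4120.
The shock moves the curves to Qd = 9160 - 3p and Qs = 4p - 5960.
Setting them equal: 9160 - 3p = 4p - 5960 → 15120 = 7p, so p = 2160 and Q = 2680.
%Δp = (2160 − 2520) / 2520 × 100 = -14.29%.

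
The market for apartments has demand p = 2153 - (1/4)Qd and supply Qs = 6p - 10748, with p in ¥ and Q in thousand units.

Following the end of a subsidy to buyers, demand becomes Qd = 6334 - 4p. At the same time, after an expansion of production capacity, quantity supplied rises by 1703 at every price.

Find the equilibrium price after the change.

Original equilibrium: 8612 - 4p = 6p - 10748 gives 19360 = 10p, so p = 1936 and Q = 868.
The shock moves the curves to Qd = 6334 - 4p and Qs = 6p - 9045.
Equate the new curves: 6334 - 4p = 6p - 9045, giving 15379 = 10p, p = 1537.9, Q = 182.4.

1537.9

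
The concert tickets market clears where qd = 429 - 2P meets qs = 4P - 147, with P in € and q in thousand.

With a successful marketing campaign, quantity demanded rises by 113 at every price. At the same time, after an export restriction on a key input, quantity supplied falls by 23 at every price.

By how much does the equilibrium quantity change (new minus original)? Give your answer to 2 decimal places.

+67.67

Initially, 429 - 2P = 4P - 147, so 576 = 6P and P = 96, q = 237.
With the change applied: demand qd = 542 - 2P, supply qs = 4P - 170.
Equate the new curves: 542 - 2P = 4P - 170, giving 712 = 6P, P = 356/3 ≈ 118.6667, q = 914/3 ≈ 304.6667.
Δq = 304.6667 − 237 = +67.67.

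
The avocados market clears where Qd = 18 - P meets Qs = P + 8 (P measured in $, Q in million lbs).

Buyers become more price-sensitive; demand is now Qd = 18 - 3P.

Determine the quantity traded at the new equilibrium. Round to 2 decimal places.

10.50

Original equilibrium: 18 - P = P + 8 gives 10 = 2P, so P = 5 and Q = 13.
The shock moves the curves to Qd = 18 - 3P and Qs = P + 8.
Setting them equal: 18 - 3P = P + 8 → 10 = 4P, so P = 2.5 and Q = 10.5.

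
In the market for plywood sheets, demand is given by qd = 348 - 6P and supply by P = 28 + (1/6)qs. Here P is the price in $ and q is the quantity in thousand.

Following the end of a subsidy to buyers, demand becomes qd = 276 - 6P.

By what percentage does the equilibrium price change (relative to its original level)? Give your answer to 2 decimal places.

-13.95

Initially, 348 - 6P = 6P - 168, so 516 = 12P and P = 43, q = 90.
The shock moves the curves to qd = 276 - 6P and qs = 6P - 168.
Clearing the new market: 276 - 6P = 6P - 168, so P = 37 and q = 54.
%ΔP = (37 − 43) / 43 × 100 = -13.95%.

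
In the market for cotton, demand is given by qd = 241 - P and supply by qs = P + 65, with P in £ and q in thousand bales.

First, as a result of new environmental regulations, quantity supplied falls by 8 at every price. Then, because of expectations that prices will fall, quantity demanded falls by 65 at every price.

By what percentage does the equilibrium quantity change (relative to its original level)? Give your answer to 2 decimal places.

Original equilibrium: 241 - P = P + 65 gives 176 = 2P, so P = 88 and q = 153.
After the shift, demand is qd = 176 - P and supply is qs = P + 57.
Setting them equal: 176 - P = P + 57 → 119 = 2P, so P = 59.5 and q = 116.5.
%Δq = (116.5 − 153) / 153 × 100 = -23.86%.

-23.86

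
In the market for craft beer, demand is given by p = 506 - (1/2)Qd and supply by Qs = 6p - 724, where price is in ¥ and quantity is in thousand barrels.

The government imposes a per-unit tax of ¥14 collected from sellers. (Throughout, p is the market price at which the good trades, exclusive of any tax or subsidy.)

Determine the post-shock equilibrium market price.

227.5

Before the shock: 1012 - 2p = 6p - 724 ⇒ 1736 = 8p ⇒ p = 217, Q = 578.
Since sellers keep the price net of the tax, the effective supply curve becomes Qs = 6p - 808.
Setting them equal: 1012 - 2p = 6p - 808 → 1820 = 8p, so p = 227.5 and Q = 557.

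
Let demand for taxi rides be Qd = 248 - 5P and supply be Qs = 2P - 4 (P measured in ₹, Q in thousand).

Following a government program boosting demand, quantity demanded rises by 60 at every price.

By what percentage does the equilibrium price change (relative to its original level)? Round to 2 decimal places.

+23.81

Solve the original market: 248 - 5P = 2P - 4, hence P = 36 and Q = 68.
After the shift, demand is Qd = 308 - 5P and supply is Qs = 2P - 4.
Setting them equal: 308 - 5P = 2P - 4 → 312 = 7P, so P = 312/7 ≈ 44.5714 and Q = 596/7 ≈ 85.1429.
%ΔP = (44.5714 − 36) / 36 × 100 = +23.81%.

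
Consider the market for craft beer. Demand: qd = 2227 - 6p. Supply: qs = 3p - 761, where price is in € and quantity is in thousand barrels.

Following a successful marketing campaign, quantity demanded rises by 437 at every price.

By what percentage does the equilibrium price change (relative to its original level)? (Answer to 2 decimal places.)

Original equilibrium: 2227 - 6p = 3p - 761 gives 2988 = 9p, so p = 332 and q = 235.
After the shift, demand is qd = 2664 - 6p and supply is qs = 3p - 761.
New equilibrium: 2664 - 6p = 3p - 761 ⇒ 3425 = 9p ⇒ p = 3425/9 ≈ 380.5556, q = 1142/3 ≈ 380.6667.
%Δp = (380.5556 − 332) / 332 × 100 = +14.63%.

+14.63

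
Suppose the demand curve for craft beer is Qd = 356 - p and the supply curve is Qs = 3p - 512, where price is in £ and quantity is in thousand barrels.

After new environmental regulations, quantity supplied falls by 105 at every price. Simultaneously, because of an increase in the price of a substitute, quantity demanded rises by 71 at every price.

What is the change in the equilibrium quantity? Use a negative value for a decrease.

Solve the original market: 356 - p = 3p - 512, hence p = 217 and Q = 139.
The new curves are Qd = 427 - p (demand) and Qs = 3p - 617 (supply).
Clearing the new market: 427 - p = 3p - 617, so p = 261 and Q = 166.
ΔQ = 166 − 139 = +27.

+27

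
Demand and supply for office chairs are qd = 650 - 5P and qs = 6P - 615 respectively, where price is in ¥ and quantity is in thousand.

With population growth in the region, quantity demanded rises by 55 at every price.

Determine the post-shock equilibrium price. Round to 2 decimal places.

Before the shock: 650 - 5P = 6P - 615 ⇒ 1265 = 11P ⇒ P = 115, q = 75.
The shock moves the curves to qd = 705 - 5P and qs = 6P - 615.
Setting them equal: 705 - 5P = 6P - 615 → 1320 = 11P, so P = 120 and q = 105.

120.00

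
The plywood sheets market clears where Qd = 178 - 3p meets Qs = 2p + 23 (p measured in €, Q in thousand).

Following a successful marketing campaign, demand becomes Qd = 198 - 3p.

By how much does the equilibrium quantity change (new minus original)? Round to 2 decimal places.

+8.00

Before the shock: 178 - 3p = 2p + 23 ⇒ 155 = 5p ⇒ p = 31, Q = 85.
The new curves are Qd = 198 - 3p (demand) and Qs = 2p + 23 (supply).
Clearing the new market: 198 - 3p = 2p + 23, so p = 35 and Q = 93.
ΔQ = 93 − 85 = +8.00.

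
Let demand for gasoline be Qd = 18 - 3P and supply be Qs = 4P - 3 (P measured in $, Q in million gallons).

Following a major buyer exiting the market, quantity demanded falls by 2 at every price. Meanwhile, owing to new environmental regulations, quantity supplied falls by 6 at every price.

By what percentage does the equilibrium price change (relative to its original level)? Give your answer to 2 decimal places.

Initially, 18 - 3P = 4P - 3, so 21 = 7P and P = 3, Q = 9.
The new curves are Qd = 16 - 3P (demand) and Qs = 4P - 9 (supply).
Equate the new curves: 16 - 3P = 4P - 9, giving 25 = 7P, P = 25/7 ≈ 3.5714, Q = 37/7 ≈ 5.2857.
%ΔP = (3.5714 − 3) / 3 × 100 = +19.05%.

+19.05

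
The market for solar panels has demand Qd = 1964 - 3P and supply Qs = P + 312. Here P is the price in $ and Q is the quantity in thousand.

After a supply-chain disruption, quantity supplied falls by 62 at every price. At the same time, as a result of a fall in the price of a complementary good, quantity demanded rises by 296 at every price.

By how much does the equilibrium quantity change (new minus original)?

Original equilibrium: 1964 - 3P = P + 312 gives 1652 = 4P, so P = 413 and Q = 725.
After the shift, demand is Qd = 2260 - 3P and supply is Qs = P + 250.
New equilibrium: 2260 - 3P = P + 250 ⇒ 2010 = 4P ⇒ P = 502.5, Q = 752.5.
ΔQ = 752.5 − 725 = +27.5.

+27.5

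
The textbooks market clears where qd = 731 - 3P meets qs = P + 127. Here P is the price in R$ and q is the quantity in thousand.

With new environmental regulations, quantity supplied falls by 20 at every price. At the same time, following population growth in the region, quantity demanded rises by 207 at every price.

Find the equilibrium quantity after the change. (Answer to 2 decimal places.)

314.75

Before the shock: 731 - 3P = P + 127 ⇒ 604 = 4P ⇒ P = 151, q = 278.
With the change applied: demand qd = 938 - 3P, supply qs = P + 107.
Clearing the new market: 938 - 3P = P + 107, so P = 207.75 and q = 314.75.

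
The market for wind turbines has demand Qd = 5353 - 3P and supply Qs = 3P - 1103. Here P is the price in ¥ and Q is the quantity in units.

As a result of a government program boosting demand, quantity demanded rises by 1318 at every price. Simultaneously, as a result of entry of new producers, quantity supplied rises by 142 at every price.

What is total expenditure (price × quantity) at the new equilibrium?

3631560

Solve the original market: 5353 - 3P = 3P - 1103, hence P = 1076 and Q = 2125.
With the change applied: demand Qd = 6671 - 3P, supply Qs = 3P - 961.
Equate the new curves: 6671 - 3P = 3P - 961, giving 7632 = 6P, P = 1272, Q = 2855.
New expenditure = 1272 × 2855 = 3631560.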